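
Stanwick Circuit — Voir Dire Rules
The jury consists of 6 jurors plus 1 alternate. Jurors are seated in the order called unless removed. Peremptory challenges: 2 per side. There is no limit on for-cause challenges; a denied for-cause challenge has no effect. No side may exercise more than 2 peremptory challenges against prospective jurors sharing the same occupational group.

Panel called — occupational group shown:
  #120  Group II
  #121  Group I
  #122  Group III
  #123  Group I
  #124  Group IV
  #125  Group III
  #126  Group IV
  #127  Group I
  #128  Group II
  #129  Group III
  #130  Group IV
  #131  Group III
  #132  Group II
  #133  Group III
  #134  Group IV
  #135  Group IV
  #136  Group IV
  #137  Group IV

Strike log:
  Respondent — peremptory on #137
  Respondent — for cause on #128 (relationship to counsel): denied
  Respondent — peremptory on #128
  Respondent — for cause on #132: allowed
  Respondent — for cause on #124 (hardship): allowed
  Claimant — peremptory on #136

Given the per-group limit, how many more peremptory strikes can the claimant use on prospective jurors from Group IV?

Claimant peremptories so far: #136 — 1 of 2 used, 1 left overall.
Against Group IV: #136 — 1 used; per-group cap 2 leaves 1.
Binding limit: min(1, 1) = 1.

1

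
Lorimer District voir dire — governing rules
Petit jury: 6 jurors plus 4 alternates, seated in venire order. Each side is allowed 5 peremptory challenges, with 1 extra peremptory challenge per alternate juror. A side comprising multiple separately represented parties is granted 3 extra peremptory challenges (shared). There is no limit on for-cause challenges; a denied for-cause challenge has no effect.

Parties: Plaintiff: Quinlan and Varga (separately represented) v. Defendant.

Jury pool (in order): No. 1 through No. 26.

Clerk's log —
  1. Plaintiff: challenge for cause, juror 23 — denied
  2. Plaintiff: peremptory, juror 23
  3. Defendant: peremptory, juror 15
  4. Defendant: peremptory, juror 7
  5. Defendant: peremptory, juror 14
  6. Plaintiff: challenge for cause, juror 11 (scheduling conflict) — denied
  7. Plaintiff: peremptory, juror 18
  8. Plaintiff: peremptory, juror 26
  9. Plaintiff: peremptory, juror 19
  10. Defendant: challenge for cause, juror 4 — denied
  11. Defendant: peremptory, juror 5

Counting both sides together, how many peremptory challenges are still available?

Plaintiff allotment: 5 base + 1 × 4 alternates + 3 multi-party = 12. Defendant allotment: 5 base + 1 × 4 alternates = 9.
Plaintiff peremptories used: #23, #18, #26, #19 — 4 (for-cause on #23, #11 don't count).
Defendant peremptories used: #15, #7, #14, #5 — 4 (the for-cause on #4 doesn't count).
Remaining: (12 − 4) + (9 − 4) = 13.

13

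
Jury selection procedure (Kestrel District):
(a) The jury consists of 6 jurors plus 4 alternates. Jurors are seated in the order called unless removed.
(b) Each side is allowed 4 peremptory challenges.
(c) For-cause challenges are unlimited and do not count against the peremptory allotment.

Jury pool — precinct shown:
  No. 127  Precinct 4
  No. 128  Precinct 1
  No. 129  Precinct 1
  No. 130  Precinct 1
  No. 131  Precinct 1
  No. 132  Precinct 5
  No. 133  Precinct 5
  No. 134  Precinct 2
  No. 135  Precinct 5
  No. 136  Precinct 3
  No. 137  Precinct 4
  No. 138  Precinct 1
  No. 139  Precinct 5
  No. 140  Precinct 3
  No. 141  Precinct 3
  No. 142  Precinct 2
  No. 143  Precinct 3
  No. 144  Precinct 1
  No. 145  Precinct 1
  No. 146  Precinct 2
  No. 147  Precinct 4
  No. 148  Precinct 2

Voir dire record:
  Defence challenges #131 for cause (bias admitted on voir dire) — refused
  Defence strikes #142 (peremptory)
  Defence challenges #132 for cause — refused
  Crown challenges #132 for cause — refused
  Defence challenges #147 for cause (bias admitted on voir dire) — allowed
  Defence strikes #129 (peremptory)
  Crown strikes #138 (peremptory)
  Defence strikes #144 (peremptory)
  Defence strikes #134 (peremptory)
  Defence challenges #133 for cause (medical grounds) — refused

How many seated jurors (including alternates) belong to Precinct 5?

4

Removed: #129, #134, #138, #142, #144, #147.
Seated (10 incl. alternates): #127, #128, #130, #131, #132, #133, #135, #136, #137, #139.
Of those, in Precinct 5: #132, #133, #135, #139 → 4.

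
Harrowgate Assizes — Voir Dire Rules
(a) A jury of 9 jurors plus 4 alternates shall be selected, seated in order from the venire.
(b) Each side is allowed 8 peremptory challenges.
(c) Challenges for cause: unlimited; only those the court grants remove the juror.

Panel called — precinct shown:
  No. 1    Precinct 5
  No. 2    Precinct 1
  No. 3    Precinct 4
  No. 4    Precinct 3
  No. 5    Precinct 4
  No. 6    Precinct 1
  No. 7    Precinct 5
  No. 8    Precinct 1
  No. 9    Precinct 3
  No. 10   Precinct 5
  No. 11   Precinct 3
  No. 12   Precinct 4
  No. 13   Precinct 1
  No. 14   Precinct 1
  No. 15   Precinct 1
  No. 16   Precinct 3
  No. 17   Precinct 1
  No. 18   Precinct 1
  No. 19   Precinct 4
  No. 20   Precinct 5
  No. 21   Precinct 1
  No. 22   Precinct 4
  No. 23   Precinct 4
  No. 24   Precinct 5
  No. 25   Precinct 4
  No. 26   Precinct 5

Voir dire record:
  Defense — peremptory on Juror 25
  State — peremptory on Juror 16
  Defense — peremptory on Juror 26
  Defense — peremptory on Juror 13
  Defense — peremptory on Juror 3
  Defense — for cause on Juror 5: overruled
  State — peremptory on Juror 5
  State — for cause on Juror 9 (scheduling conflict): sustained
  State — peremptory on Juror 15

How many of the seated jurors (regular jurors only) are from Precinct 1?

3

Removed: #3, #5, #9, #13, #15, #16, #25, #26.
Seated jurors 1–9: #1, #2, #4, #6, #7, #8, #10, #11, #12 (alternates #14, #17, #18, #19 not counted).
Of those, in Precinct 1: #2, #6, #8 → 3.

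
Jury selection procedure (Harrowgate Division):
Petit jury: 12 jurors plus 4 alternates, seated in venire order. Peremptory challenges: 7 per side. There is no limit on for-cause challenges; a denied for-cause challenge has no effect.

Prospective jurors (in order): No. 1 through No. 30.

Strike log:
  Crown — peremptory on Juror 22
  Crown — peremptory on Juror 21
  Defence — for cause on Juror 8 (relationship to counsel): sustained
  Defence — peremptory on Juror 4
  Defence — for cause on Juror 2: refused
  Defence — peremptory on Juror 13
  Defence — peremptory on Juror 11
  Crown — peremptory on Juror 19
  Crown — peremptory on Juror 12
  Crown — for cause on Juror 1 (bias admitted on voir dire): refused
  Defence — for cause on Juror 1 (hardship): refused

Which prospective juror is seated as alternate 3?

Removed: #4, #8, #11, #12, #13, #19, #21, #22. (#1, #2 stay — for-cause denied.)
Seating in order: seats 1–12 → #1, #2, #3, #5, #6, #7, #9, #10, #14, #15, #16, #17; alternates → #18, #20, #23, #24.
So alternate 3 is #23.

23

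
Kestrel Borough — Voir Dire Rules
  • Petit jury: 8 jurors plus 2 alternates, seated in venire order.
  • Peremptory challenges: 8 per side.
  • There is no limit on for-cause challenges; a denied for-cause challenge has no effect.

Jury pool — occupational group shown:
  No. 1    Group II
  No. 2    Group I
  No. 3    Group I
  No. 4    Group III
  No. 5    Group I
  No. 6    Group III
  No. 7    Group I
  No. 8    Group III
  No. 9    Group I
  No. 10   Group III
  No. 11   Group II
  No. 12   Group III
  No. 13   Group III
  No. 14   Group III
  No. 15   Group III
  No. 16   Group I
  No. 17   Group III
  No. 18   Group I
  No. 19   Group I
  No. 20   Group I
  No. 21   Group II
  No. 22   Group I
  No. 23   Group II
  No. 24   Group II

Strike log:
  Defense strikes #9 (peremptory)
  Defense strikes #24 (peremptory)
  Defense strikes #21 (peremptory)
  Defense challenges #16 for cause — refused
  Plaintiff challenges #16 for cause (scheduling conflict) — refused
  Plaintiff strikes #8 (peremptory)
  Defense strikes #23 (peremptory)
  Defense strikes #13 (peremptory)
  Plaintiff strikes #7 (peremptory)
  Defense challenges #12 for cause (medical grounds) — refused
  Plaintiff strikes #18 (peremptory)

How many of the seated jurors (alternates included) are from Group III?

5

Removed: #7, #8, #9, #13, #18, #21, #23, #24.
Seated (10 incl. alternates): #1, #2, #3, #4, #5, #6, #10, #11, #12, #14.
Of those, in Group III: #4, #6, #10, #12, #14 → 5.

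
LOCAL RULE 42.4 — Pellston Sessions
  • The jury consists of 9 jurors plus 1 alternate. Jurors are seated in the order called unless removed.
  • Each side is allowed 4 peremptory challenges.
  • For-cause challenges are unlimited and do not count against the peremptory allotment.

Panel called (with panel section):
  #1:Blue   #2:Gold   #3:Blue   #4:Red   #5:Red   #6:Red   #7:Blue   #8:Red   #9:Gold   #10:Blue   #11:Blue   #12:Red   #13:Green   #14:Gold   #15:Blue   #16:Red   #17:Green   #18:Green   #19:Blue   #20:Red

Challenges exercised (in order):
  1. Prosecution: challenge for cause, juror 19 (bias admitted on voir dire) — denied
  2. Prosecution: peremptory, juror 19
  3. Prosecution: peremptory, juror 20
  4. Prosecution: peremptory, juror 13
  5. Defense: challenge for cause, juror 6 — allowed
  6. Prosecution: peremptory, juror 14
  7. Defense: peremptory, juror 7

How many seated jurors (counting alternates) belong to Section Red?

4

Removed: #6, #7, #13, #14, #19, #20.
Seated (10 incl. alternates): #1, #2, #3, #4, #5, #8, #9, #10, #11, #12.
Of those, in Section Red: #4, #5, #8, #12 → 4.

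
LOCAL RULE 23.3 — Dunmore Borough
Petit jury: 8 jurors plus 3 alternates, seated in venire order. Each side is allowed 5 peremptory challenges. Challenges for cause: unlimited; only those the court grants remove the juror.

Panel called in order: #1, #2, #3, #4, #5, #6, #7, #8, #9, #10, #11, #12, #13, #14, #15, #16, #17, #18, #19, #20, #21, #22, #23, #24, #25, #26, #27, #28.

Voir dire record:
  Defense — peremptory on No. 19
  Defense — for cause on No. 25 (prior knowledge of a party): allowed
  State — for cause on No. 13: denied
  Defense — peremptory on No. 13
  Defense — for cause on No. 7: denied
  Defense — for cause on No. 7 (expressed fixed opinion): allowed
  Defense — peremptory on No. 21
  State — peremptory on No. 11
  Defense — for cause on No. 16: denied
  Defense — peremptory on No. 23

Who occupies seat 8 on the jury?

Removed: #7, #11, #13, #19, #21, #23, #25. (#16 stays — for-cause denied.)
Seating in order: seats 1–8 → #1, #2, #3, #4, #5, #6, #8, #9; alternates → #10, #12, #14.
So seat 8 is #9.

9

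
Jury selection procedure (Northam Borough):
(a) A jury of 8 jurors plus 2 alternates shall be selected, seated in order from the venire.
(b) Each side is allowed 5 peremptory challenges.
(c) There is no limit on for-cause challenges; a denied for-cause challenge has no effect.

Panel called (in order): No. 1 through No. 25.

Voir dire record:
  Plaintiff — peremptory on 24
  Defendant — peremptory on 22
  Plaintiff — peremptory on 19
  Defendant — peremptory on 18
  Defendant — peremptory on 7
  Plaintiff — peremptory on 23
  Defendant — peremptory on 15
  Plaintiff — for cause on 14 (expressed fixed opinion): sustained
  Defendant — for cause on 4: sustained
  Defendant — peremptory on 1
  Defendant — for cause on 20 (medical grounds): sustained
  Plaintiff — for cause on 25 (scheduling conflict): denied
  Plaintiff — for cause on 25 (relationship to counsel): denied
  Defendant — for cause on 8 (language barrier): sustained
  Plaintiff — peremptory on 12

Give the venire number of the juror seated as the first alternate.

16

Removed: #1, #4, #7, #8, #12, #14, #15, #18, #19, #20, #22, #23, #24. (#25 stays — for-cause denied.)
Filling seats in venire order through position 9: #2, #3, #5, #6, #9, #10, #11, #13, #16.
So alternate 1 is #16.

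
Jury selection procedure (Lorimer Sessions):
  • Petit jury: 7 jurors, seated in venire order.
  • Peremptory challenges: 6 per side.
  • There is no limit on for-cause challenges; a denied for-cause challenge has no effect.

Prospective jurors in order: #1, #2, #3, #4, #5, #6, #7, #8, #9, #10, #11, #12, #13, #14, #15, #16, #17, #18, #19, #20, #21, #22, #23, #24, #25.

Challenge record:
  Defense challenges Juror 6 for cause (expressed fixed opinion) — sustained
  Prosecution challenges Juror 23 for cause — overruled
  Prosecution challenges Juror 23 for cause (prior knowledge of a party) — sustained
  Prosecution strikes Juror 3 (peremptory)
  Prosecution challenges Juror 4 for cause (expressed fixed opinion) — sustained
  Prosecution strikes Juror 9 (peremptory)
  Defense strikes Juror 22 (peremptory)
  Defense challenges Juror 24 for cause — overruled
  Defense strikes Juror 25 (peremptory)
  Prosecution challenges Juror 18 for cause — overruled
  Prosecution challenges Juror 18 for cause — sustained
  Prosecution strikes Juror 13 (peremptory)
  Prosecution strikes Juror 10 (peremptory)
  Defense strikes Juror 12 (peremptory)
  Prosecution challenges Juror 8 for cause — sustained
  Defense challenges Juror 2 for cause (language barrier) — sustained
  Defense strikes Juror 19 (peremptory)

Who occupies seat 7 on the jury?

16

Removed: #2, #3, #4, #6, #8, #9, #10, #12, #13, #18, #19, #22, #23, #25. (#24 stays — for-cause denied.)
Seating in order: seats 1–7 → #1, #5, #7, #11, #14, #15, #16.
So seat 7 is #16.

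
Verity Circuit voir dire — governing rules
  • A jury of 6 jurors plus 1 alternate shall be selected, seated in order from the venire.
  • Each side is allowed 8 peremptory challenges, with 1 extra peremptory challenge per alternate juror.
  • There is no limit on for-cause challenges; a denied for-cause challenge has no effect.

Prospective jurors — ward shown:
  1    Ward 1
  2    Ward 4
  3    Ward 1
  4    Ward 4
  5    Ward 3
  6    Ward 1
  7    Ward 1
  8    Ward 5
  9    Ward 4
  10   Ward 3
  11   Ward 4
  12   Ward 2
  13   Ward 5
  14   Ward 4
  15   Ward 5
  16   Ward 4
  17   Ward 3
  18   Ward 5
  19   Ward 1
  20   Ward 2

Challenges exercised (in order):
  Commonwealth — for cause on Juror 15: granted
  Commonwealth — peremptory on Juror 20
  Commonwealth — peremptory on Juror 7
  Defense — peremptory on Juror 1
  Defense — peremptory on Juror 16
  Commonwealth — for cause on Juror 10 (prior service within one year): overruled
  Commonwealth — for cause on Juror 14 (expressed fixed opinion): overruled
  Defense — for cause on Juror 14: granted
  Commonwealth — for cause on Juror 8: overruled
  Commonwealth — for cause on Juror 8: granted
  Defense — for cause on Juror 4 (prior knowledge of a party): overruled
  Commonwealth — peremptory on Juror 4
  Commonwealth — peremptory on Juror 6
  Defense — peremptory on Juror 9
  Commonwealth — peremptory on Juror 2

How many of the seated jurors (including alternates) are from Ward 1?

1

Removed: #1, #2, #4, #6, #7, #8, #9, #14, #15, #16, #20.
Seated (7 incl. alternates): #3, #5, #10, #11, #12, #13, #17.
Of those, in Ward 1: #3 → 1.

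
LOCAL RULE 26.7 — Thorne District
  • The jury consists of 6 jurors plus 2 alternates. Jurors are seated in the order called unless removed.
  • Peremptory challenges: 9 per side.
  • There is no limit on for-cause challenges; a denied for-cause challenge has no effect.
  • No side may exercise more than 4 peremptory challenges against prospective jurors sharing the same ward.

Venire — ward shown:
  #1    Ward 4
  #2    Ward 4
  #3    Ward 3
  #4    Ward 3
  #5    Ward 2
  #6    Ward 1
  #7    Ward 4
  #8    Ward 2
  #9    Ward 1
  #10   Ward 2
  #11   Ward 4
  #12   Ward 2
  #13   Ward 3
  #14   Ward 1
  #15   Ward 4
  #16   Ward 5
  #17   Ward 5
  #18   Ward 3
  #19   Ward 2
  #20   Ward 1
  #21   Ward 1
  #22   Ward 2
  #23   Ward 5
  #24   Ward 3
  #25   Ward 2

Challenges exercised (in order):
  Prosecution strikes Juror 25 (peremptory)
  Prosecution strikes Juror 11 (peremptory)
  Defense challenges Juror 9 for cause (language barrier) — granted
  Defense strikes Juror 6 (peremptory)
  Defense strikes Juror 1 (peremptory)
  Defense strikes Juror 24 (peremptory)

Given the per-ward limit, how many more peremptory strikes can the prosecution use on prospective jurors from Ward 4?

3

Prosecution peremptories so far: #25, #11 — 2 of 9 used, 7 left overall.
Against Ward 4: #11 — 1 used; per-ward cap 4 leaves 3.
Binding limit: min(7, 3) = 3.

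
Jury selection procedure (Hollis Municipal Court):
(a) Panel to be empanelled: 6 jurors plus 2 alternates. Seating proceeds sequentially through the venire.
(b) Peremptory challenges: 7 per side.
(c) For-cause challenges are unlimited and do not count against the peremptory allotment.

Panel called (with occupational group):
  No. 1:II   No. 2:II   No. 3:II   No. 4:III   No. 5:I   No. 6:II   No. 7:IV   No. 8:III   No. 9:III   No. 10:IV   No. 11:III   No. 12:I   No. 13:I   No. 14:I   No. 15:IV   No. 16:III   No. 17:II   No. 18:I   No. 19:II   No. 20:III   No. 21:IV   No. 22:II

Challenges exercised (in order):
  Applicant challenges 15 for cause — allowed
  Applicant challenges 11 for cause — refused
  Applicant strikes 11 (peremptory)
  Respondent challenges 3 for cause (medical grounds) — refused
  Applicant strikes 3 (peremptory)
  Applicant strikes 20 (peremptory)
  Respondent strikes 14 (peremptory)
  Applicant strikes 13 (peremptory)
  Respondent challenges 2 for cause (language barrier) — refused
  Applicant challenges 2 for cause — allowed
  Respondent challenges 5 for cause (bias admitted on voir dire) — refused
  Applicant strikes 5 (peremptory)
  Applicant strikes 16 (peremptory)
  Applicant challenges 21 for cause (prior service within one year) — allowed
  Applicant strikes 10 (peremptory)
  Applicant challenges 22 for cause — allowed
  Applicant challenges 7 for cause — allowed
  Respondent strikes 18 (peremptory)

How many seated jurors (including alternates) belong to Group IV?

0

Removed: #2, #3, #5, #7, #10, #11, #13, #14, #15, #16, #18, #20, #21, #22.
Seated (8 incl. alternates): #1, #4, #6, #8, #9, #12, #17, #19.
None of those are in Group IV → 0.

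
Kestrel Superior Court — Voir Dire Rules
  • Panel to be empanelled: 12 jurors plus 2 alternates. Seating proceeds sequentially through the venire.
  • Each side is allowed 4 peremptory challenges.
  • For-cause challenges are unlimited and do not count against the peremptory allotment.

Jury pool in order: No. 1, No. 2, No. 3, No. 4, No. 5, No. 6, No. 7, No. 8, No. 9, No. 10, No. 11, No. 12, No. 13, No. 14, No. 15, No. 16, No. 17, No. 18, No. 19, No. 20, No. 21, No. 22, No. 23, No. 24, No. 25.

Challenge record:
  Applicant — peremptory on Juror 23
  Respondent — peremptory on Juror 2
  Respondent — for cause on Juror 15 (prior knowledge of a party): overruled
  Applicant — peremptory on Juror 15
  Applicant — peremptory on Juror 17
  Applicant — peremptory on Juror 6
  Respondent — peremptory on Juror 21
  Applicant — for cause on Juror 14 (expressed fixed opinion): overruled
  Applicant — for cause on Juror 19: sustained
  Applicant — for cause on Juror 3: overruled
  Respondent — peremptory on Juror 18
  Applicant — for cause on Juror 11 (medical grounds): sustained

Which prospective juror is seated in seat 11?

Removed: #2, #6, #11, #15, #17, #18, #19, #21, #23. (#3, #14 stay — for-cause denied.)
Seating in order: seats 1–12 → #1, #3, #4, #5, #7, #8, #9, #10, #12, #13, #14, #16; alternates → #20, #22.
So seat 11 is #14.

14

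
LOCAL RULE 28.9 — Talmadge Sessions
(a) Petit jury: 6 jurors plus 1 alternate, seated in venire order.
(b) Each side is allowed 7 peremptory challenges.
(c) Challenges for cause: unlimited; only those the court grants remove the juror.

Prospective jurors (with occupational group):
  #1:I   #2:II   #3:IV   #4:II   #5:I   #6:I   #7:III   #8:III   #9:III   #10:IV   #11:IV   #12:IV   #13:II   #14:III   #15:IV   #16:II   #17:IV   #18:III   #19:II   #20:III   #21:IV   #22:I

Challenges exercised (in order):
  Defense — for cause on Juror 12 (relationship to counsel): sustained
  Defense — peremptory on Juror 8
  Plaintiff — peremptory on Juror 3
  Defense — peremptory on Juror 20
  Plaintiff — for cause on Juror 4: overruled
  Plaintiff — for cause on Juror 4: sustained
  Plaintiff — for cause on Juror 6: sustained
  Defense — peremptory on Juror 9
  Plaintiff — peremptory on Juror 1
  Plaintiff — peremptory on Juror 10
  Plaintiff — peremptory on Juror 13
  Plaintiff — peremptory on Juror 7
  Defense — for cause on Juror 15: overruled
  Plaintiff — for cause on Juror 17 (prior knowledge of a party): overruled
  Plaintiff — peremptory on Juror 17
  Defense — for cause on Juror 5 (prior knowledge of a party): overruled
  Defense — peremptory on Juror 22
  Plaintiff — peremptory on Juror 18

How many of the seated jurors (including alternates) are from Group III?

Removed: #1, #3, #4, #6, #7, #8, #9, #10, #12, #13, #17, #18, #20, #22.
Seated (7 incl. alternates): #2, #5, #11, #14, #15, #16, #19.
Of those, in Group III: #14 → 1.

1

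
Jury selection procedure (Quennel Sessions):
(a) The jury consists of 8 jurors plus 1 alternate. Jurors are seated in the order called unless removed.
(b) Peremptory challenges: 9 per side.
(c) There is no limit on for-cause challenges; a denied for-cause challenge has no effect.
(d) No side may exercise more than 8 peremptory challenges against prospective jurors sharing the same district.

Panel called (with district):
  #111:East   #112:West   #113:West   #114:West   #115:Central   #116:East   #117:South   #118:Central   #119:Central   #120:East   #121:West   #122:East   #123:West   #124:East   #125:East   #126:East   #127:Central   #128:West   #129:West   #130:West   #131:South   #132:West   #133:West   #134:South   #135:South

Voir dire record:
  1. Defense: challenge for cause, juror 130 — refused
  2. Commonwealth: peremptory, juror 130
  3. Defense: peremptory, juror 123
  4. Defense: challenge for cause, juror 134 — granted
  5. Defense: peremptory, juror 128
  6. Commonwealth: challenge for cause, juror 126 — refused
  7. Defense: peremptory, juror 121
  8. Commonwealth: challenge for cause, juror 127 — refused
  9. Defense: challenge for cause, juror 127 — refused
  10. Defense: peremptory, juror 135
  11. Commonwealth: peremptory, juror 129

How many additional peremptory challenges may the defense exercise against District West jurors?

Defense peremptories so far: #123, #128, #121, #135 — 4 of 9 used, 5 left overall.
Against District West: #123, #128, #121 — 3 used; per-district cap 8 leaves 5.
Binding limit: min(5, 5) = 5.

5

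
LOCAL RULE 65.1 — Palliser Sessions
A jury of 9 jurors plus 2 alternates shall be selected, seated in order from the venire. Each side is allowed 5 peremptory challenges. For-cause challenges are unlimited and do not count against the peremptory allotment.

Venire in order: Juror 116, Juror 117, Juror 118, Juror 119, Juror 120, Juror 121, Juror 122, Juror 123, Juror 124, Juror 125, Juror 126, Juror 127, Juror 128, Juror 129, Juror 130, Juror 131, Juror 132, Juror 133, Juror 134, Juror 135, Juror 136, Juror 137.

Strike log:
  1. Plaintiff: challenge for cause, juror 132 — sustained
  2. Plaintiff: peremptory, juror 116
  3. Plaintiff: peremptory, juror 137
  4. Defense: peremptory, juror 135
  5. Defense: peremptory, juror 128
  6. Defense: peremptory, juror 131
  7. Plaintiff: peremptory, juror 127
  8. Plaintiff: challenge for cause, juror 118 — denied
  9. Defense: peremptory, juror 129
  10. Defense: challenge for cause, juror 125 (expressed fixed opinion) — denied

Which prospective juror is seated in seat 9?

Removed: #116, #127, #128, #129, #131, #132, #135, #137. (#118, #125 stay — for-cause denied.)
Filling seats in venire order through position 9: #117, #118, #119, #120, #121, #122, #123, #124, #125.
So seat 9 is #125.

125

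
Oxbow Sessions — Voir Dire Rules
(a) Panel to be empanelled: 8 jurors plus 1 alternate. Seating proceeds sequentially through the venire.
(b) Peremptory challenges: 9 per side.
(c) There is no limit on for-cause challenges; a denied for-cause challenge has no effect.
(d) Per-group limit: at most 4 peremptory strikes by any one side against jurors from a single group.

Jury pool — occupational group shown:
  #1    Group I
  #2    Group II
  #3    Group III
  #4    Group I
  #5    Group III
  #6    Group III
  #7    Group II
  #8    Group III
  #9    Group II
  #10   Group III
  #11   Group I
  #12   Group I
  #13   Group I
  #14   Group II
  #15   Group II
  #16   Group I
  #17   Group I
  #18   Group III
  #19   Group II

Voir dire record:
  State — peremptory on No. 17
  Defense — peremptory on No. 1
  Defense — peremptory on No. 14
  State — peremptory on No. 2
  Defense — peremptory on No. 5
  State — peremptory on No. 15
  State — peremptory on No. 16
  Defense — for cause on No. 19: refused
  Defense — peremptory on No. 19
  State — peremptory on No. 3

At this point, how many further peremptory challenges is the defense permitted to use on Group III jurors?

3

Defense peremptories so far: #1, #14, #5, #19 — 4 of 9 used, 5 left overall.
Against Group III: #5 — 1 used; per-group cap 4 leaves 3.
Binding limit: min(5, 3) = 3.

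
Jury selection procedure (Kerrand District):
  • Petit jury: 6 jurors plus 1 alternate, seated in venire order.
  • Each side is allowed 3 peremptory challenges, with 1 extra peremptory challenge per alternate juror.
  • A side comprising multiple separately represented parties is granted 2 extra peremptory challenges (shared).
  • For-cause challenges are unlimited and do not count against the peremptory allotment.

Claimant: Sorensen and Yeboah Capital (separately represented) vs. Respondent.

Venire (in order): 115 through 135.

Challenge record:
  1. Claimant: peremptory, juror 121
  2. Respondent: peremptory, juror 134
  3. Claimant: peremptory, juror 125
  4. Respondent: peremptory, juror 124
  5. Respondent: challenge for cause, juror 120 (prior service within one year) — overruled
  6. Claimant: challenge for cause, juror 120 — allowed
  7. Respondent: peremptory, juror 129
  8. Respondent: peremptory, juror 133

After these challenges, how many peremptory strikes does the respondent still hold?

Respondent allotment: 3 base + 1 × 1 alternate = 4.
Respondent peremptories used: #134, #124, #129, #133 — 4 (the for-cause on #120 doesn't count).
Remaining: 4 − 4 = 0.

0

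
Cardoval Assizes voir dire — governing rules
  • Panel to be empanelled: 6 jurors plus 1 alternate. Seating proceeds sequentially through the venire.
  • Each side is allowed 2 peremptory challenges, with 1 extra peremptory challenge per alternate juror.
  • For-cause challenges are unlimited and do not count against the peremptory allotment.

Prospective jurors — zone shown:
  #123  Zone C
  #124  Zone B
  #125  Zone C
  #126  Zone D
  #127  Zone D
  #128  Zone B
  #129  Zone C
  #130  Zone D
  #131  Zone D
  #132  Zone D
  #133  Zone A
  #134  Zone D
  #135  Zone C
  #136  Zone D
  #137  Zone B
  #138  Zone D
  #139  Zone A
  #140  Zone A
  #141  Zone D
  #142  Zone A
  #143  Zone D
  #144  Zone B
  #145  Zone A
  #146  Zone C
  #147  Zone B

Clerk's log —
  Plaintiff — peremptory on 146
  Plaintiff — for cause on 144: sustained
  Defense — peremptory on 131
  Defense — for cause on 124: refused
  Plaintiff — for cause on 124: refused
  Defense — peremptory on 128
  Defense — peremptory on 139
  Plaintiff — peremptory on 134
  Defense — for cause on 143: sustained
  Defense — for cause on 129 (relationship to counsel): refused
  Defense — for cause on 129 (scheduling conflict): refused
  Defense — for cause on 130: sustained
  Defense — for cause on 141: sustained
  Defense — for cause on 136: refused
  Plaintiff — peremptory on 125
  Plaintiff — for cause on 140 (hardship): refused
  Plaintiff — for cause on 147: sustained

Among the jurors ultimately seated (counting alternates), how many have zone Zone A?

1

Removed: #125, #128, #130, #131, #134, #139, #141, #143, #144, #146, #147.
Seated (7 incl. alternates): #123, #124, #126, #127, #129, #132, #133.
Of those, in Zone A: #133 → 1.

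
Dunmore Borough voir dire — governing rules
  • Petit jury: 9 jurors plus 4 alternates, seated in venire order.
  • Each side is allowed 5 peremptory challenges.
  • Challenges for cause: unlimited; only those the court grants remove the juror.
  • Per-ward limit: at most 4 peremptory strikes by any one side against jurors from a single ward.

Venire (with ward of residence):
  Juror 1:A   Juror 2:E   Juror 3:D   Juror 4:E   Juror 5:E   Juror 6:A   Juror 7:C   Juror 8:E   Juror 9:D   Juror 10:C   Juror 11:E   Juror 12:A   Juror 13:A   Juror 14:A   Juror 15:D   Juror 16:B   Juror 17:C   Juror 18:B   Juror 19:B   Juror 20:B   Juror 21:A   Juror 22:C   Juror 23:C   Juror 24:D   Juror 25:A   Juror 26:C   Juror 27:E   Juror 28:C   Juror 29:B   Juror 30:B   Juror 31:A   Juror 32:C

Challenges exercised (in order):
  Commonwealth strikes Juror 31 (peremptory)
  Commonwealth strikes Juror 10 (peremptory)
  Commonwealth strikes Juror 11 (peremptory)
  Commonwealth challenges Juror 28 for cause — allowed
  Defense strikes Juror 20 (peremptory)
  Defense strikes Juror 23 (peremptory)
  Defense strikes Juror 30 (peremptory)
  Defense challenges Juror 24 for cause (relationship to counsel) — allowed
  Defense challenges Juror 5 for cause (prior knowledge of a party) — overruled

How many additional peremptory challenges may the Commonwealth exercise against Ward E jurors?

2

Commonwealth peremptories so far: #31, #10, #11 — 3 of 5 used, 2 left overall.
Against Ward E: #11 — 1 used; per-ward cap 4 leaves 3.
Binding limit: min(2, 3) = 2.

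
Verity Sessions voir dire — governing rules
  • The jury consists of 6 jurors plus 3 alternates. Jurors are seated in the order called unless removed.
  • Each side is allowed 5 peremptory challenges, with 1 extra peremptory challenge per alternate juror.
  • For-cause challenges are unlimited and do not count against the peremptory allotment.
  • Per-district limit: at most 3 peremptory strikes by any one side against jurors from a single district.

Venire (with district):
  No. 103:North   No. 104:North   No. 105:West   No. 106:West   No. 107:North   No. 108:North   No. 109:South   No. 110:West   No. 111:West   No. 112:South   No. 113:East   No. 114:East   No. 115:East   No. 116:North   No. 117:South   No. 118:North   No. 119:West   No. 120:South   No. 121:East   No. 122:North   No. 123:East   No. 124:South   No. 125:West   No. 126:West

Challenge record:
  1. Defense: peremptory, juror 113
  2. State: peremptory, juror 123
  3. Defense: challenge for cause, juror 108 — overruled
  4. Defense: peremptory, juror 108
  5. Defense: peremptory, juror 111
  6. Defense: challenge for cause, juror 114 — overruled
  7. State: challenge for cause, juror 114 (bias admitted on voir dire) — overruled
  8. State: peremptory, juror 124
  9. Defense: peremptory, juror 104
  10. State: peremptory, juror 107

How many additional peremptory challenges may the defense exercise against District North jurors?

Defense peremptories so far: #113, #108, #111, #104 — 4 of 8 used, 4 left overall.
Against District North: #108, #104 — 2 used; per-district cap 3 leaves 1.
Binding limit: min(4, 1) = 1.

1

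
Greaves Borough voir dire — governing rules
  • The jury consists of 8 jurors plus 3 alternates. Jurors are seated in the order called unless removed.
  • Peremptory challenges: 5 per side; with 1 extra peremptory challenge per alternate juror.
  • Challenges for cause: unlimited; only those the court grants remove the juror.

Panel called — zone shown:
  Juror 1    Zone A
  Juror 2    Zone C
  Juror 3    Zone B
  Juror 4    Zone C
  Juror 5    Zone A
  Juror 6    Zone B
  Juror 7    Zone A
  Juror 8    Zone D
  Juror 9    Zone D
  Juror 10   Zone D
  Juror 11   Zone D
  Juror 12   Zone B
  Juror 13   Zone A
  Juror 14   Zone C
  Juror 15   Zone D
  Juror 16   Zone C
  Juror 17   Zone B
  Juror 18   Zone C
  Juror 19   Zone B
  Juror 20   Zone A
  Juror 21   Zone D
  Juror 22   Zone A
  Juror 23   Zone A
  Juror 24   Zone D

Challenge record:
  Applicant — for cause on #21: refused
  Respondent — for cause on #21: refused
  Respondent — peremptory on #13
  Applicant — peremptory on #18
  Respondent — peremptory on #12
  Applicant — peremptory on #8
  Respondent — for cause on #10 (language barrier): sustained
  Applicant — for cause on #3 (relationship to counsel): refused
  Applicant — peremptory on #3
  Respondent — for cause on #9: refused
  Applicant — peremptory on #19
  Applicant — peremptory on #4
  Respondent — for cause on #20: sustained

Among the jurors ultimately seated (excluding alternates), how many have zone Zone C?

2

Removed: #3, #4, #8, #10, #12, #13, #18, #19, #20.
Seated jurors 1–8: #1, #2, #5, #6, #7, #9, #11, #14 (alternates #15, #16, #17 not counted).
Of those, in Zone C: #2, #14 → 2.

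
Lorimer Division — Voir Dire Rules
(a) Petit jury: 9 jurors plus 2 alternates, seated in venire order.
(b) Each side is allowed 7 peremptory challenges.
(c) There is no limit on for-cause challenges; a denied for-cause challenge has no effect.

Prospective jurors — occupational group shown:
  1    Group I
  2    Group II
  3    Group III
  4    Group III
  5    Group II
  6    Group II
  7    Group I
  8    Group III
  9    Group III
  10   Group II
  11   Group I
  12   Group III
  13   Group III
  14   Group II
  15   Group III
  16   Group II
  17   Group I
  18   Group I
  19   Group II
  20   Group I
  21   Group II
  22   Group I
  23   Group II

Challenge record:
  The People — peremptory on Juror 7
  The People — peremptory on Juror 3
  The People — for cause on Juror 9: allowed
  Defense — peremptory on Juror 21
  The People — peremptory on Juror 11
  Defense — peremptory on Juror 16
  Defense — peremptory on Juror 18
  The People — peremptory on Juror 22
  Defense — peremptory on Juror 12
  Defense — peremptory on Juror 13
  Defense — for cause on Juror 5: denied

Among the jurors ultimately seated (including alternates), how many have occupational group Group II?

Removed: #3, #7, #9, #11, #12, #13, #16, #18, #21, #22.
Seated (11 incl. alternates): #1, #2, #4, #5, #6, #8, #10, #14, #15, #17, #19.
Of those, in Group II: #2, #5, #6, #10, #14, #19 → 6.

6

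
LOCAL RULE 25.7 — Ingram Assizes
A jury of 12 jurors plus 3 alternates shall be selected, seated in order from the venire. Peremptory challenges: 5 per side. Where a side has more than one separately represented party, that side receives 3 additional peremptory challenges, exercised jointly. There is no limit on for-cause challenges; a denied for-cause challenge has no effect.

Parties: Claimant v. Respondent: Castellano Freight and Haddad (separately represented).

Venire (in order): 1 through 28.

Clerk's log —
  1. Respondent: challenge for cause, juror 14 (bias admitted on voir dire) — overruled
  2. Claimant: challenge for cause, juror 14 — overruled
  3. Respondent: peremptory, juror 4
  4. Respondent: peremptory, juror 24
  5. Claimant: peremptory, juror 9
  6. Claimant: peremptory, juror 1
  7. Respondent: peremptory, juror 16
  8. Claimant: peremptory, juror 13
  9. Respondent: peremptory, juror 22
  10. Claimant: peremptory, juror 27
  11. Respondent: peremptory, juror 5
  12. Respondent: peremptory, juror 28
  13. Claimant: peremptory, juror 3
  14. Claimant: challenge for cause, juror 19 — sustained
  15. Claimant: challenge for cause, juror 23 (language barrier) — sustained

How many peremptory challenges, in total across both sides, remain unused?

2

Claimant allotment: 5. Respondent allotment: 5 base + 3 multi-party = 8.
Claimant peremptories used: #9, #1, #13, #27, #3 — 5 (for-cause on #14, #19, #23 don't count).
Respondent peremptories used: #4, #24, #16, #22, #5, #28 — 6 (the for-cause on #14 doesn't count).
Remaining: (5 − 5) + (8 − 6) = 2.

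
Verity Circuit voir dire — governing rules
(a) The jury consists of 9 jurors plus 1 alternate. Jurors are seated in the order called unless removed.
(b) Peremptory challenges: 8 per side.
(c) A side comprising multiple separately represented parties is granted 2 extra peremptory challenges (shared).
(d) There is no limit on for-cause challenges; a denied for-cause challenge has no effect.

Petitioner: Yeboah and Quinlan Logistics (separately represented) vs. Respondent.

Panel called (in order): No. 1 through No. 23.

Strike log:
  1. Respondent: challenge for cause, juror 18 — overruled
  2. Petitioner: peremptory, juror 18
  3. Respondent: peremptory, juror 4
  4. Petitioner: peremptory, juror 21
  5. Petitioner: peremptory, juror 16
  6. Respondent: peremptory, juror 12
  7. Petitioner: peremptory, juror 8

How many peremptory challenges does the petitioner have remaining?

6

Petitioner allotment: 8 base + 2 multi-party = 10.
Petitioner peremptories used: #18, #21, #16, #8 — 4.
Remaining: 10 − 4 = 6.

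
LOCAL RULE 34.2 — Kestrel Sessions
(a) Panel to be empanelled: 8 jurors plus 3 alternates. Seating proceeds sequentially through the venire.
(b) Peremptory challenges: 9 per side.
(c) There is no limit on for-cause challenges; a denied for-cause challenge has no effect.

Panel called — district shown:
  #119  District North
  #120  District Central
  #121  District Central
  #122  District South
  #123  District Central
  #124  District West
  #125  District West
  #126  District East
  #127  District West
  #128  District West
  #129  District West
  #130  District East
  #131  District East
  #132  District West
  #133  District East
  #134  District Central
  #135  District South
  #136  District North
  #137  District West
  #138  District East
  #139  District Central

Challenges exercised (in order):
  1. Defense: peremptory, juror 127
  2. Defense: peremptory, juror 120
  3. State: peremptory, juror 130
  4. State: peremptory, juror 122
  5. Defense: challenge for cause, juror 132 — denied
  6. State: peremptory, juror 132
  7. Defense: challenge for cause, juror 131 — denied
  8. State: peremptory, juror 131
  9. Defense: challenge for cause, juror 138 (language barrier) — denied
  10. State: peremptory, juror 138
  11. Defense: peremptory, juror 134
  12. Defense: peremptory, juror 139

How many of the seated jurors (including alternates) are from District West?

4

Removed: #120, #122, #127, #130, #131, #132, #134, #138, #139.
Seated (11 incl. alternates): #119, #121, #123, #124, #125, #126, #128, #129, #133, #135, #136.
Of those, in District West: #124, #125, #128, #129 → 4.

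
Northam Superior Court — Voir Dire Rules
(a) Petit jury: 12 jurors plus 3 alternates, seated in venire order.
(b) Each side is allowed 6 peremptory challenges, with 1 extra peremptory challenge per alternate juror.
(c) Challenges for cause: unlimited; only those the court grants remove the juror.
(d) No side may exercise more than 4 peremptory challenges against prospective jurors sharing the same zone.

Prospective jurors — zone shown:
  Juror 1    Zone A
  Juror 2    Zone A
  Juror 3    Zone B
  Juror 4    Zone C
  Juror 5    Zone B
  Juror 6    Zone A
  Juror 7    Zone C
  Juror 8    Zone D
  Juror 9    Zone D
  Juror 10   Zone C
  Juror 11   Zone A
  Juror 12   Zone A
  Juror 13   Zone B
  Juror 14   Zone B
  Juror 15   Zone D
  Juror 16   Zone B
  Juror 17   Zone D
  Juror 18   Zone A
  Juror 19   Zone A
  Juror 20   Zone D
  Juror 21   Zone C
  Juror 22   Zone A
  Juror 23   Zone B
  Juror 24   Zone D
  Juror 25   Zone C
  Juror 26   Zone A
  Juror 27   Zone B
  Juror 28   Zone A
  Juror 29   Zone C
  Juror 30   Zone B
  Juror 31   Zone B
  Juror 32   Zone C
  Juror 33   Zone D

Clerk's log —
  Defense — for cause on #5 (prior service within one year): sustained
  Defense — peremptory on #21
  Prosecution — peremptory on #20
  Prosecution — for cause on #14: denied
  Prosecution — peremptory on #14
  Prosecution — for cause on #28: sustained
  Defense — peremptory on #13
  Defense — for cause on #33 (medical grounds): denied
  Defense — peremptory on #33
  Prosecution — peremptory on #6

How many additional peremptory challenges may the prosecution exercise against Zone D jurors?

3

Prosecution peremptories so far: #20, #14, #6 — 3 of 9 used, 6 left overall.
Against Zone D: #20 — 1 used; per-zone cap 4 leaves 3.
Binding limit: min(6, 3) = 3.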